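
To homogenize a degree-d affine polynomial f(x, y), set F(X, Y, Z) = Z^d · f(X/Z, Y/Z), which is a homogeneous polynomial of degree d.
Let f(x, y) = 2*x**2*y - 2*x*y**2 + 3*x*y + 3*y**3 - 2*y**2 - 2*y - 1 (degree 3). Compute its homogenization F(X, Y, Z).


F(X, Y, Z) = 2*X**2*Y - 2*X*Y**2 + 3*X*Y*Z + 3*Y**3 - 2*Y**2*Z - 2*Y*Z**2 - Z**3

deg(f) = 3.
Substitute x = X/Z, y = Y/Z into f, then multiply by Z^3.
  monomial 2·x^2·y^1 ↦ 2·X^2·Y^1·Z^0.
  monomial -2·x^1·y^2 ↦ -2·X^1·Y^2·Z^0.
  monomial 3·x^1·y^1 ↦ 3·X^1·Y^1·Z^1.
  monomial 3·x^0·y^3 ↦ 3·X^0·Y^3·Z^0.
  monomial -2·x^0·y^2 ↦ -2·X^0·Y^2·Z^1.
  monomial -2·x^0·y^1 ↦ -2·X^0·Y^1·Z^2.
  monomial -1·x^0·y^0 ↦ -1·X^0·Y^0·Z^3.
Collecting: F(X, Y, Z) = 2*X**2*Y - 2*X*Y**2 + 3*X*Y*Z + 3*Y**3 - 2*Y**2*Z - 2*Y*Z**2 - Z**3.


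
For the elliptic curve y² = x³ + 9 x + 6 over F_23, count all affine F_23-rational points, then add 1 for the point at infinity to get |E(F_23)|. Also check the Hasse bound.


Affine points = {(0, 11), (0, 12), (1, 4), (1, 19), (2, 3), (2, 20), (6, 0), (12, 5), (12, 18), (14, 1), (14, 22), (17, 9), (17, 14), (21, 7), (21, 16)}; affine count = 15; |E(F_23)| = 16.

Discriminant check: Δ ∝ 4a³ + 27b² = 4·9³ + 27·6² = 4·729 + 27·36 ≡ 1 (mod 23). Nonzero ⇒ E is nonsingular.
For each x ∈ F_23, compute rhs = x³ + 9·x + 6 mod 23, then count y ∈ F_23 with y² ≡ rhs.
  x = 0: rhs = 6, matching y values: 11, 12 (2 points).
  x = 1: rhs = 16, matching y values: 4, 19 (2 points).
  x = 2: rhs = 9, matching y values: 3, 20 (2 points).
  x = 3: rhs = 14, matching y values: none (0 points).
  x = 4: rhs = 14, matching y values: none (0 points).
  x = 5: rhs = 15, matching y values: none (0 points).
  x = 6: rhs = 0, matching y values: 0 (1 points).
  x = 7: rhs = 21, matching y values: none (0 points).
  x = 8: rhs = 15, matching y values: none (0 points).
  x = 9: rhs = 11, matching y values: none (0 points).
  x = 10: rhs = 15, matching y values: none (0 points).
  x = 11: rhs = 10, matching y values: none (0 points).
  x = 12: rhs = 2, matching y values: 5, 18 (2 points).
  x = 13: rhs = 20, matching y values: none (0 points).
  x = 14: rhs = 1, matching y values: 1, 22 (2 points).
  x = 15: rhs = 20, matching y values: none (0 points).
  x = 16: rhs = 14, matching y values: none (0 points).
  x = 17: rhs = 12, matching y values: 9, 14 (2 points).
  x = 18: rhs = 20, matching y values: none (0 points).
  x = 19: rhs = 21, matching y values: none (0 points).
  x = 20: rhs = 21, matching y values: none (0 points).
  x = 21: rhs = 3, matching y values: 7, 16 (2 points).
  x = 22: rhs = 19, matching y values: none (0 points).
Total affine count: 15.
Full point count |E(F_23)| = 15 + 1 = 16.
Hasse bound: |16 − (23+1)| = |-8| = 8 ≤ 2√23 ≈ 9.5917 ✓.


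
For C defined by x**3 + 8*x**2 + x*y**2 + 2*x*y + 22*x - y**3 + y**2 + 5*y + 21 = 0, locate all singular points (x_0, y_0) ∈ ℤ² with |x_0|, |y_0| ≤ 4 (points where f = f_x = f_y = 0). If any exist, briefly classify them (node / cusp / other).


Singular points: {(-3, -1)}; classification: node.

Compute partial derivatives:
  f_x = 3*x**2 + 16*x + y**2 + 2*y + 22.
  f_y = 2*x*y + 2*x - 3*y**2 + 2*y + 5.
Scan x_0 ∈ {−4, ..., 4}. For each x_0, f_y(x_0, y) is a polynomial in y; find its integer roots y ∈ {−4, ..., 4}, then test f_x and f at those candidates.
  x = -4: f_y(-4, y) = -3*y**2 - 6*y - 3; vanishes at y ∈ {-1}. (-4, -1): f_x = 5 ≠ 0.
  x = -3: f_y(-3, y) = -3*y**2 - 4*y - 1; vanishes at y ∈ {-1}. (-3, -1): f_x = 0, f = 0 — SINGULAR.
  x = -2: f_y(-2, y) = -3*y**2 - 2*y + 1; vanishes at y ∈ {-1}. (-2, -1): f_x = 1 ≠ 0.
  x = -1: f_y(-1, y) = 3 - 3*y**2; vanishes at y ∈ {-1, 1}. (-1, -1): f_x = 8 ≠ 0; (-1, 1): f_x = 12 ≠ 0.
  x = 0: f_y(0, y) = -3*y**2 + 2*y + 5; vanishes at y ∈ {-1}. (0, -1): f_x = 21 ≠ 0.
  x = 1: f_y(1, y) = -3*y**2 + 4*y + 7; vanishes at y ∈ {-1}. (1, -1): f_x = 40 ≠ 0.
  x = 2: f_y(2, y) = -3*y**2 + 6*y + 9; vanishes at y ∈ {-1, 3}. (2, -1): f_x = 65 ≠ 0; (2, 3): f_x = 81 ≠ 0.
  x = 3: f_y(3, y) = -3*y**2 + 8*y + 11; vanishes at y ∈ {-1}. (3, -1): f_x = 96 ≠ 0.
  x = 4: f_y(4, y) = -3*y**2 + 10*y + 13; vanishes at y ∈ {-1}. (4, -1): f_x = 133 ≠ 0.
Only singular point on the grid: (-3, -1).
Classify: substitute x = -3 + u, y = -1 + v and expand: f = u**3 - u**2 + u*v**2 - v**3 + v**2.
No constant or linear terms (consistent with a singular point). Quadratic part: -u**2 + v**2. Cubic part: u**3 + u*v**2 - v**3.
The quadratic part v**2 - u**2 = (v − u)(v + u) splits into two distinct linear factors, so there are two distinct tangent lines y − -1 = ±(x − -3) — this is a node (ordinary double point).
Classification: node.


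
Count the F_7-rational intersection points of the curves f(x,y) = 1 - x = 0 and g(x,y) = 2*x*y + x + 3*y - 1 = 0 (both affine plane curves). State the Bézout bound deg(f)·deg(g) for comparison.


Common zeros: {(1, 0)}; count = 1; Bézout bound = 2.

deg(f) = 1, deg(g) = 2, so Bézout bound = 2.
Scan x ∈ F_7. For each x, list the y ∈ F_7 with f(x, y) ≡ 0 and those with g(x, y) ≡ 0 (mod 7); the common zeros in that column are the intersection.
  x = 0: f ≡ 0 at y ∈ ∅; g ≡ 0 at y ∈ {5}; common: ∅.
  x = 1: f ≡ 0 at y ∈ {0, 1, 2, 3, 4, 5, 6}; g ≡ 0 at y ∈ {0}; common: {0}.
  x = 2: f ≡ 0 at y ∈ ∅; g ≡ 0 at y ∈ ∅; common: ∅.
  x = 3: f ≡ 0 at y ∈ ∅; g ≡ 0 at y ∈ {6}; common: ∅.
  x = 4: f ≡ 0 at y ∈ ∅; g ≡ 0 at y ∈ {1}; common: ∅.
  x = 5: f ≡ 0 at y ∈ ∅; g ≡ 0 at y ∈ {4}; common: ∅.
  x = 6: f ≡ 0 at y ∈ ∅; g ≡ 0 at y ∈ {2}; common: ∅.
Collecting: common zeros = {(1, 0)}, so the count is 1.
Comparison with the Bézout bound: 1 ≤ 2 = deg(f)·deg(g), as expected for curves with no common component (the affine F_7-count falls short of the bound because intersections may lie at infinity, over extension fields, or carry multiplicity).


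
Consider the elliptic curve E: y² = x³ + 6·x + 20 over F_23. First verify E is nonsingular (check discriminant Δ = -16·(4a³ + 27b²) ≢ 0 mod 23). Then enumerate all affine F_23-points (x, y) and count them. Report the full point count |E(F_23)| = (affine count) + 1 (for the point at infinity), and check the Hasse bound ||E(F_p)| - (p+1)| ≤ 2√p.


Affine points = {(1, 2), (1, 21), (4, 4), (4, 19), (12, 7), (12, 16), (13, 8), (13, 15), (15, 9), (15, 14), (16, 7), (16, 16), (18, 7), (18, 16), (19, 1), (19, 22), (21, 0), (22, 6), (22, 17)}; affine count = 19; |E(F_23)| = 20.

Discriminant check: Δ ∝ 4a³ + 27b² = 4·6³ + 27·20² = 4·216 + 27·400 ≡ 3 (mod 23). Nonzero ⇒ E is nonsingular.
For each x ∈ F_23, compute rhs = x³ + 6·x + 20 mod 23, then count y ∈ F_23 with y² ≡ rhs.
  x = 0: rhs = 20, matching y values: none (0 points).
  x = 1: rhs = 4, matching y values: 2, 21 (2 points).
  x = 2: rhs = 17, matching y values: none (0 points).
  x = 3: rhs = 19, matching y values: none (0 points).
  x = 4: rhs = 16, matching y values: 4, 19 (2 points).
  x = 5: rhs = 14, matching y values: none (0 points).
  x = 6: rhs = 19, matching y values: none (0 points).
  x = 7: rhs = 14, matching y values: none (0 points).
  x = 8: rhs = 5, matching y values: none (0 points).
  x = 9: rhs = 21, matching y values: none (0 points).
  x = 10: rhs = 22, matching y values: none (0 points).
  x = 11: rhs = 14, matching y values: none (0 points).
  x = 12: rhs = 3, matching y values: 7, 16 (2 points).
  x = 13: rhs = 18, matching y values: 8, 15 (2 points).
  x = 14: rhs = 19, matching y values: none (0 points).
  x = 15: rhs = 12, matching y values: 9, 14 (2 points).
  x = 16: rhs = 3, matching y values: 7, 16 (2 points).
  x = 17: rhs = 21, matching y values: none (0 points).
  x = 18: rhs = 3, matching y values: 7, 16 (2 points).
  x = 19: rhs = 1, matching y values: 1, 22 (2 points).
  x = 20: rhs = 21, matching y values: none (0 points).
  x = 21: rhs = 0, matching y values: 0 (1 points).
  x = 22: rhs = 13, matching y values: 6, 17 (2 points).
Total affine count: 19.
Full point count |E(F_23)| = 19 + 1 = 20.
Hasse bound: |20 − (23+1)| = |-4| = 4 ≤ 2√23 ≈ 9.5917 ✓.


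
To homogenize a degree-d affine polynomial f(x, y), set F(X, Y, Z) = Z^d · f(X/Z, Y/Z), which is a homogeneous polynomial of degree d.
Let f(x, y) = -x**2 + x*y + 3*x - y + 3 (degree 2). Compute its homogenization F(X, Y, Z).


F(X, Y, Z) = -X**2 + X*Y + 3*X*Z - Y*Z + 3*Z**2

deg(f) = 2.
Substitute x = X/Z, y = Y/Z into f, then multiply by Z^2.
  monomial -1·x^2·y^0 ↦ -1·X^2·Y^0·Z^0.
  monomial 1·x^1·y^1 ↦ 1·X^1·Y^1·Z^0.
  monomial 3·x^1·y^0 ↦ 3·X^1·Y^0·Z^1.
  monomial -1·x^0·y^1 ↦ -1·X^0·Y^1·Z^1.
  monomial 3·x^0·y^0 ↦ 3·X^0·Y^0·Z^2.
Collecting: F(X, Y, Z) = -X**2 + X*Y + 3*X*Z - Y*Z + 3*Z**2.


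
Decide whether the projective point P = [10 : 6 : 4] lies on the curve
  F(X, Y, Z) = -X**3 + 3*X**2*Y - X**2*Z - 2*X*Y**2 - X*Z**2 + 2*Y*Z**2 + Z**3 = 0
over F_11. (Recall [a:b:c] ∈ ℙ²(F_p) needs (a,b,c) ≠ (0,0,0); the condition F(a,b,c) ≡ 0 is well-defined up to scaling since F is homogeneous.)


F(10,6,4) ≡ 7 (mod 11); P is NOT on the curve.

Evaluate F(10, 6, 4) term-by-term (mod 11).
  -X**3 ↦ -1·1000·1·1 = -1000
  3*X**2*Y ↦ 3·100·6·1 = 1800
  -X**2*Z ↦ -1·100·1·4 = -400
  -2*X*Y**2 ↦ -2·10·36·1 = -720
  -X*Z**2 ↦ -1·10·1·16 = -160
  2*Y*Z**2 ↦ 2·1·6·16 = 192
  Z**3 ↦ 1·1·1·64 = 64
Sum: F(10, 6, 4) = (-1000) + (1800) + (-400) + (-720) + (-160) + (192) + (64) = -224.
Reducing mod 11: -224 ≡ 7 (mod 11).
Since F(a, b, c) ≡ 7 ≠ 0 (mod 11), P does NOT lie on the curve.


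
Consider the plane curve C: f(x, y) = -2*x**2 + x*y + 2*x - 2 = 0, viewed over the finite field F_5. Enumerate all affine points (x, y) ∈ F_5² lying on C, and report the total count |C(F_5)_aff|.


Affine F_5-points: {(1, 2), (2, 3), (3, 3), (4, 4)}; count = 4.

For each of the 25 pairs (x, y) ∈ F_5², evaluate f(x, y) mod 5. Record the zeros.
  x = 0: [0↦3, 1↦3, 2↦3, 3↦3, 4↦3]  zeros at y ∈ ∅
  x = 1: [0↦3, 1↦4, 2↦0, 3↦1, 4↦2]  zeros at y ∈ {2}
  x = 2: [0↦4, 1↦1, 2↦3, 3↦0, 4↦2]  zeros at y ∈ {3}
  x = 3: [0↦1, 1↦4, 2↦2, 3↦0, 4↦3]  zeros at y ∈ {3}
  x = 4: [0↦4, 1↦3, 2↦2, 3↦1, 4↦0]  zeros at y ∈ {4}
Collecting zeros: affine points = {(1, 2), (2, 3), (3, 3), (4, 4)}.
Total count |C(F_5)_aff| = 4.


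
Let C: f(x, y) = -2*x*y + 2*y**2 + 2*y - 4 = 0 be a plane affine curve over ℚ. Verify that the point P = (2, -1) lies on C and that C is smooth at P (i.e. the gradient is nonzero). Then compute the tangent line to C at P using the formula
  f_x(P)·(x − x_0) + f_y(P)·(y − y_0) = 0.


Tangent line at P: 2*x - 6*y - 10 = 0.

Step 1: f(2, -1) = 0, so P lies on C.
Step 2: partial derivatives
  f_x(x, y) = -2*y, f_y(x, y) = -2*x + 4*y + 2.
  f_x(P) = 2, f_y(P) = -6 (gradient nonzero, so P is smooth).
Step 3: tangent line at P: 2·(x − 2) + -6·(y − -1) = 0.
Expanding: 2*x - 6*y - 10 = 0.


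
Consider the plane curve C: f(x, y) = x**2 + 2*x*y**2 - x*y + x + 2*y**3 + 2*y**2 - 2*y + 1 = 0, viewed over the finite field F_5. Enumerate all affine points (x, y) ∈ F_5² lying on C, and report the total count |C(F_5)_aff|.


Affine F_5-points: {(2, 4), (4, 2), (4, 4)}; count = 3.

For each of the 25 pairs (x, y) ∈ F_5², evaluate f(x, y) mod 5. Record the zeros.
  x = 0: [0↦1, 1↦3, 2↦1, 3↦2, 4↦3]  zeros at y ∈ ∅
  x = 1: [0↦3, 1↦1, 2↦4, 3↦4, 4↦3]  zeros at y ∈ ∅
  x = 2: [0↦2, 1↦1, 2↦4, 3↦3, 4↦0]  zeros at y ∈ {4}
  x = 3: [0↦3, 1↦3, 2↦1, 3↦4, 4↦4]  zeros at y ∈ ∅
  x = 4: [0↦1, 1↦2, 2↦0, 3↦2, 4↦0]  zeros at y ∈ {2, 4}
Collecting zeros: affine points = {(2, 4), (4, 2), (4, 4)}.
Total count |C(F_5)_aff| = 3.


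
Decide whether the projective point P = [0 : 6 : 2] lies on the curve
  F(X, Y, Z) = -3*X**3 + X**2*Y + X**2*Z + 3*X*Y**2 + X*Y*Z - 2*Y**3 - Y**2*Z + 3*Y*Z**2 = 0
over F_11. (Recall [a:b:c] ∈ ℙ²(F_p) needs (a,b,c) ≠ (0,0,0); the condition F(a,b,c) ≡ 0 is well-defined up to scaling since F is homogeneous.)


F(0,6,2) ≡ 8 (mod 11); P is NOT on the curve.

Evaluate F(0, 6, 2) term-by-term (mod 11).
  -3*X**3 ↦ -3·0·1·1 = 0
  X**2*Y ↦ 1·0·6·1 = 0
  X**2*Z ↦ 1·0·1·2 = 0
  3*X*Y**2 ↦ 3·0·36·1 = 0
  X*Y*Z ↦ 1·0·6·2 = 0
  -2*Y**3 ↦ -2·1·216·1 = -432
  -Y**2*Z ↦ -1·1·36·2 = -72
  3*Y*Z**2 ↦ 3·1·6·4 = 72
Sum: F(0, 6, 2) = (0) + (0) + (0) + (0) + (0) + (-432) + (-72) + (72) = -432.
Reducing mod 11: -432 ≡ 8 (mod 11).
Since F(a, b, c) ≡ 8 ≠ 0 (mod 11), P does NOT lie on the curve.


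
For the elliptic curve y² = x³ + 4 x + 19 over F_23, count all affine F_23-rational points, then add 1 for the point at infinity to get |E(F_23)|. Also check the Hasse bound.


Affine points = {(1, 1), (1, 22), (2, 9), (2, 14), (3, 9), (3, 14), (5, 7), (5, 16), (6, 11), (6, 12), (9, 5), (9, 18), (10, 1), (10, 22), (12, 1), (12, 22), (14, 6), (14, 17), (15, 2), (15, 21), (16, 4), (16, 19), (17, 3), (17, 20), (18, 9), (18, 14), (19, 10), (19, 13), (20, 7), (20, 16), (21, 7), (21, 16)}; affine count = 32; |E(F_23)| = 33.

Discriminant check: Δ ∝ 4a³ + 27b² = 4·4³ + 27·19² = 4·64 + 27·361 ≡ 21 (mod 23). Nonzero ⇒ E is nonsingular.
For each x ∈ F_23, compute rhs = x³ + 4·x + 19 mod 23, then count y ∈ F_23 with y² ≡ rhs.
  x = 0: rhs = 19, matching y values: none (0 points).
  x = 1: rhs = 1, matching y values: 1, 22 (2 points).
  x = 2: rhs = 12, matching y values: 9, 14 (2 points).
  x = 3: rhs = 12, matching y values: 9, 14 (2 points).
  x = 4: rhs = 7, matching y values: none (0 points).
  x = 5: rhs = 3, matching y values: 7, 16 (2 points).
  x = 6: rhs = 6, matching y values: 11, 12 (2 points).
  x = 7: rhs = 22, matching y values: none (0 points).
  x = 8: rhs = 11, matching y values: none (0 points).
  x = 9: rhs = 2, matching y values: 5, 18 (2 points).
  x = 10: rhs = 1, matching y values: 1, 22 (2 points).
  x = 11: rhs = 14, matching y values: none (0 points).
  x = 12: rhs = 1, matching y values: 1, 22 (2 points).
  x = 13: rhs = 14, matching y values: none (0 points).
  x = 14: rhs = 13, matching y values: 6, 17 (2 points).
  x = 15: rhs = 4, matching y values: 2, 21 (2 points).
  x = 16: rhs = 16, matching y values: 4, 19 (2 points).
  x = 17: rhs = 9, matching y values: 3, 20 (2 points).
  x = 18: rhs = 12, matching y values: 9, 14 (2 points).
  x = 19: rhs = 8, matching y values: 10, 13 (2 points).
  x = 20: rhs = 3, matching y values: 7, 16 (2 points).
  x = 21: rhs = 3, matching y values: 7, 16 (2 points).
  x = 22: rhs = 14, matching y values: none (0 points).
Total affine count: 32.
Full point count |E(F_23)| = 32 + 1 = 33.
Hasse bound: |33 − (23+1)| = |9| = 9 ≤ 2√23 ≈ 9.5917 ✓.


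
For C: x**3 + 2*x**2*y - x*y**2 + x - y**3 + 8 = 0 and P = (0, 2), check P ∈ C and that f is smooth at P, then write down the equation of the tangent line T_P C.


Tangent line at P: -3*x - 12*y + 24 = 0.

Step 1: f(0, 2) = 0, so P lies on C.
Step 2: partial derivatives
  f_x(x, y) = 3*x**2 + 4*x*y - y**2 + 1, f_y(x, y) = 2*x**2 - 2*x*y - 3*y**2.
  f_x(P) = -3, f_y(P) = -12 (gradient nonzero, so P is smooth).
Step 3: tangent line at P: -3·(x − 0) + -12·(y − 2) = 0.
Expanding: -3*x - 12*y + 24 = 0.


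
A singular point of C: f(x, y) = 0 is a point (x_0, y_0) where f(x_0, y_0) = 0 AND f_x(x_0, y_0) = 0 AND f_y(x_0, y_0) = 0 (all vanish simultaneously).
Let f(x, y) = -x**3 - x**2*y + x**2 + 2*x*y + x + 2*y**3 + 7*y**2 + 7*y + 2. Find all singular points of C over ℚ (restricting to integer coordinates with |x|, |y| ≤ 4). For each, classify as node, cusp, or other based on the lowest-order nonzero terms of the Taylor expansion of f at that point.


Singular points: {(1, -1)}; classification: node.

Compute partial derivatives:
  f_x = -3*x**2 - 2*x*y + 2*x + 2*y + 1.
  f_y = -x**2 + 2*x + 6*y**2 + 14*y + 7.
Scan x_0 ∈ {−4, ..., 4}. For each x_0, f_y(x_0, y) is a polynomial in y; find its integer roots y ∈ {−4, ..., 4}, then test f_x and f at those candidates.
  x = -4: f_y(-4, y) = 6*y**2 + 14*y - 17; no integer root y with |y| ≤ 4.
  x = -3: f_y(-3, y) = 6*y**2 + 14*y - 8; no integer root y with |y| ≤ 4.
  x = -2: f_y(-2, y) = 6*y**2 + 14*y - 1; no integer root y with |y| ≤ 4.
  x = -1: f_y(-1, y) = 6*y**2 + 14*y + 4; vanishes at y ∈ {-2}. (-1, -2): f_x = -12 ≠ 0.
  x = 0: f_y(0, y) = 6*y**2 + 14*y + 7; no integer root y with |y| ≤ 4.
  x = 1: f_y(1, y) = 6*y**2 + 14*y + 8; vanishes at y ∈ {-1}. (1, -1): f_x = 0, f = 0 — SINGULAR.
  x = 2: f_y(2, y) = 6*y**2 + 14*y + 7; no integer root y with |y| ≤ 4.
  x = 3: f_y(3, y) = 6*y**2 + 14*y + 4; vanishes at y ∈ {-2}. (3, -2): f_x = -12 ≠ 0.
  x = 4: f_y(4, y) = 6*y**2 + 14*y - 1; no integer root y with |y| ≤ 4.
Only singular point on the grid: (1, -1).
Classify: substitute x = 1 + u, y = -1 + v and expand: f = -u**3 - u**2*v - u**2 + 2*v**3 + v**2.
No constant or linear terms (consistent with a singular point). Quadratic part: -u**2 + v**2. Cubic part: -u**3 - u**2*v + 2*v**3.
The quadratic part v**2 - u**2 = (v − u)(v + u) splits into two distinct linear factors, so there are two distinct tangent lines y − -1 = ±(x − 1) — this is a node (ordinary double point).
Classification: node.


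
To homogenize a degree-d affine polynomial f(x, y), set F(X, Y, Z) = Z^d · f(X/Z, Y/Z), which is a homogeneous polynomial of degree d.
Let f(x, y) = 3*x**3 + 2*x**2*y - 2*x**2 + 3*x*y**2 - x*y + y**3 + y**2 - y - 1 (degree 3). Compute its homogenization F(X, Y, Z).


F(X, Y, Z) = 3*X**3 + 2*X**2*Y - 2*X**2*Z + 3*X*Y**2 - X*Y*Z + Y**3 + Y**2*Z - Y*Z**2 - Z**3

deg(f) = 3.
Substitute x = X/Z, y = Y/Z into f, then multiply by Z^3.
  monomial 3·x^3·y^0 ↦ 3·X^3·Y^0·Z^0.
  monomial 2·x^2·y^1 ↦ 2·X^2·Y^1·Z^0.
  monomial -2·x^2·y^0 ↦ -2·X^2·Y^0·Z^1.
  monomial 3·x^1·y^2 ↦ 3·X^1·Y^2·Z^0.
  monomial -1·x^1·y^1 ↦ -1·X^1·Y^1·Z^1.
  monomial 1·x^0·y^3 ↦ 1·X^0·Y^3·Z^0.
  monomial 1·x^0·y^2 ↦ 1·X^0·Y^2·Z^1.
  monomial -1·x^0·y^1 ↦ -1·X^0·Y^1·Z^2.
  monomial -1·x^0·y^0 ↦ -1·X^0·Y^0·Z^3.
Collecting: F(X, Y, Z) = 3*X**3 + 2*X**2*Y - 2*X**2*Z + 3*X*Y**2 - X*Y*Z + Y**3 + Y**2*Z - Y*Z**2 - Z**3.


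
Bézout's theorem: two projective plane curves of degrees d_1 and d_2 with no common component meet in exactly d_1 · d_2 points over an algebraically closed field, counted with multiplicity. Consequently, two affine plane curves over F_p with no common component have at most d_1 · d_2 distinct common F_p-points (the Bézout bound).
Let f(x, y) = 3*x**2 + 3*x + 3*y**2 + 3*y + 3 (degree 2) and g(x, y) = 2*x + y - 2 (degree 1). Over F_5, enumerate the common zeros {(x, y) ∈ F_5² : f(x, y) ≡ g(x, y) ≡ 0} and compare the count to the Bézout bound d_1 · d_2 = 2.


Common zeros: {(3, 1)}; count = 1; Bézout bound = 2.

deg(f) = 2, deg(g) = 1, so Bézout bound = 2.
Scan x ∈ F_5. For each x, list the y ∈ F_5 with f(x, y) ≡ 0 and those with g(x, y) ≡ 0 (mod 5); the common zeros in that column are the intersection.
  x = 0: f ≡ 0 at y ∈ ∅; g ≡ 0 at y ∈ {2}; common: ∅.
  x = 1: f ≡ 0 at y ∈ {1, 3}; g ≡ 0 at y ∈ {0}; common: ∅.
  x = 2: f ≡ 0 at y ∈ ∅; g ≡ 0 at y ∈ {3}; common: ∅.
  x = 3: f ≡ 0 at y ∈ {1, 3}; g ≡ 0 at y ∈ {1}; common: {1}.
  x = 4: f ≡ 0 at y ∈ ∅; g ≡ 0 at y ∈ {4}; common: ∅.
Collecting: common zeros = {(3, 1)}, so the count is 1.
Comparison with the Bézout bound: 1 ≤ 2 = deg(f)·deg(g), as expected for curves with no common component (the affine F_5-count falls short of the bound because intersections may lie at infinity, over extension fields, or carry multiplicity).


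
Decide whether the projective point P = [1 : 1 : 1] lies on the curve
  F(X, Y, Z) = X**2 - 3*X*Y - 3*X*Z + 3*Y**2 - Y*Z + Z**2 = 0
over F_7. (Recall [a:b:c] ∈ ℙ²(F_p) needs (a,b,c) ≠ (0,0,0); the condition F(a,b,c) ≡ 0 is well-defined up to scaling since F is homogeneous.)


F(1,1,1) ≡ 5 (mod 7); P is NOT on the curve.

Evaluate F(1, 1, 1) term-by-term (mod 7).
  X**2 ↦ 1·1·1·1 = 1
  -3*X*Y ↦ -3·1·1·1 = -3
  -3*X*Z ↦ -3·1·1·1 = -3
  3*Y**2 ↦ 3·1·1·1 = 3
  -Y*Z ↦ -1·1·1·1 = -1
  Z**2 ↦ 1·1·1·1 = 1
Sum: F(1, 1, 1) = (1) + (-3) + (-3) + (3) + (-1) + (1) = -2.
Reducing mod 7: -2 ≡ 5 (mod 7).
Since F(a, b, c) ≡ 5 ≠ 0 (mod 7), P does NOT lie on the curve.


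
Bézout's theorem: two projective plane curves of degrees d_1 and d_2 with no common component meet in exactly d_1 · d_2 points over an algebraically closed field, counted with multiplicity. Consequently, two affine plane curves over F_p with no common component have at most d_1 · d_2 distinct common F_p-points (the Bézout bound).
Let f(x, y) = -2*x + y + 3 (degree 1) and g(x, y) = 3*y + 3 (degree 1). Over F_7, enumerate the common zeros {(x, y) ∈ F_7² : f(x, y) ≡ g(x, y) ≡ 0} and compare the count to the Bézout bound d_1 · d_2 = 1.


Common zeros: {(1, 6)}; count = 1; Bézout bound = 1.

deg(f) = 1, deg(g) = 1, so Bézout bound = 1.
Scan x ∈ F_7. For each x, list the y ∈ F_7 with f(x, y) ≡ 0 and those with g(x, y) ≡ 0 (mod 7); the common zeros in that column are the intersection.
  x = 0: f ≡ 0 at y ∈ {4}; g ≡ 0 at y ∈ {6}; common: ∅.
  x = 1: f ≡ 0 at y ∈ {6}; g ≡ 0 at y ∈ {6}; common: {6}.
  x = 2: f ≡ 0 at y ∈ {1}; g ≡ 0 at y ∈ {6}; common: ∅.
  x = 3: f ≡ 0 at y ∈ {3}; g ≡ 0 at y ∈ {6}; common: ∅.
  x = 4: f ≡ 0 at y ∈ {5}; g ≡ 0 at y ∈ {6}; common: ∅.
  x = 5: f ≡ 0 at y ∈ {0}; g ≡ 0 at y ∈ {6}; common: ∅.
  x = 6: f ≡ 0 at y ∈ {2}; g ≡ 0 at y ∈ {6}; common: ∅.
Collecting: common zeros = {(1, 6)}, so the count is 1.
Comparison with the Bézout bound: 1 ≤ 1 = deg(f)·deg(g), as expected for curves with no common component (the bound is attained).


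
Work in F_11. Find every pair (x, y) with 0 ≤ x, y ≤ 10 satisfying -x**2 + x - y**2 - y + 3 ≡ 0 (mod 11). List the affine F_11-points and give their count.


Affine F_11-points: {(2, 3), (2, 7), (3, 5), (4, 1), (4, 9), (6, 2), (6, 8), (8, 1), (8, 9), (9, 5), (10, 3), (10, 7)}; count = 12.

For each of the 121 pairs (x, y) ∈ F_11², evaluate f(x, y) mod 11. Record the zeros.
  x = 0: [0↦3, 1↦1, 2↦8, 3↦2, 4↦5, 5↦6, 6↦5, 7↦2, 8↦8, 9↦1, 10↦3]  zeros at y ∈ ∅
  x = 1: [0↦3, 1↦1, 2↦8, 3↦2, 4↦5, 5↦6, 6↦5, 7↦2, 8↦8, 9↦1, 10↦3]  zeros at y ∈ ∅
  x = 2: [0↦1, 1↦10, 2↦6, 3↦0, 4↦3, 5↦4, 6↦3, 7↦0, 8↦6, 9↦10, 10↦1]  zeros at y ∈ {3, 7}
  x = 3: [0↦8, 1↦6, 2↦2, 3↦7, 4↦10, 5↦0, 6↦10, 7↦7, 8↦2, 9↦6, 10↦8]  zeros at y ∈ {5}
  x = 4: [0↦2, 1↦0, 2↦7, 3↦1, 4↦4, 5↦5, 6↦4, 7↦1, 8↦7, 9↦0, 10↦2]  zeros at y ∈ {1, 9}
  x = 5: [0↦5, 1↦3, 2↦10, 3↦4, 4↦7, 5↦8, 6↦7, 7↦4, 8↦10, 9↦3, 10↦5]  zeros at y ∈ ∅
  x = 6: [0↦6, 1↦4, 2↦0, 3↦5, 4↦8, 5↦9, 6↦8, 7↦5, 8↦0, 9↦4, 10↦6]  zeros at y ∈ {2, 8}
  x = 7: [0↦5, 1↦3, 2↦10, 3↦4, 4↦7, 5↦8, 6↦7, 7↦4, 8↦10, 9↦3, 10↦5]  zeros at y ∈ ∅
  x = 8: [0↦2, 1↦0, 2↦7, 3↦1, 4↦4, 5↦5, 6↦4, 7↦1, 8↦7, 9↦0, 10↦2]  zeros at y ∈ {1, 9}
  x = 9: [0↦8, 1↦6, 2↦2, 3↦7, 4↦10, 5↦0, 6↦10, 7↦7, 8↦2, 9↦6, 10↦8]  zeros at y ∈ {5}
  x = 10: [0↦1, 1↦10, 2↦6, 3↦0, 4↦3, 5↦4, 6↦3, 7↦0, 8↦6, 9↦10, 10↦1]  zeros at y ∈ {3, 7}
Collecting zeros: affine points = {(2, 3), (2, 7), (3, 5), (4, 1), (4, 9), (6, 2), (6, 8), (8, 1), (8, 9), (9, 5), (10, 3), (10, 7)}.
Total count |C(F_11)_aff| = 12.


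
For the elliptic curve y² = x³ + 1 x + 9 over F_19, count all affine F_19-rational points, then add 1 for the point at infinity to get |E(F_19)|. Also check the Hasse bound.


Affine points = {(0, 3), (0, 16), (1, 7), (1, 12), (2, 0), (3, 1), (3, 18), (4, 1), (4, 18), (5, 5), (5, 14), (7, 6), (7, 13), (8, 4), (8, 15), (9, 5), (9, 14), (12, 1), (12, 18), (15, 6), (15, 13), (16, 6), (16, 13), (18, 8), (18, 11)}; affine count = 25; |E(F_19)| = 26.

Discriminant check: Δ ∝ 4a³ + 27b² = 4·1³ + 27·9² = 4·1 + 27·81 ≡ 6 (mod 19). Nonzero ⇒ E is nonsingular.
For each x ∈ F_19, compute rhs = x³ + 1·x + 9 mod 19, then count y ∈ F_19 with y² ≡ rhs.
  x = 0: rhs = 9, matching y values: 3, 16 (2 points).
  x = 1: rhs = 11, matching y values: 7, 12 (2 points).
  x = 2: rhs = 0, matching y values: 0 (1 points).
  x = 3: rhs = 1, matching y values: 1, 18 (2 points).
  x = 4: rhs = 1, matching y values: 1, 18 (2 points).
  x = 5: rhs = 6, matching y values: 5, 14 (2 points).
  x = 6: rhs = 3, matching y values: none (0 points).
  x = 7: rhs = 17, matching y values: 6, 13 (2 points).
  x = 8: rhs = 16, matching y values: 4, 15 (2 points).
  x = 9: rhs = 6, matching y values: 5, 14 (2 points).
  x = 10: rhs = 12, matching y values: none (0 points).
  x = 11: rhs = 2, matching y values: none (0 points).
  x = 12: rhs = 1, matching y values: 1, 18 (2 points).
  x = 13: rhs = 15, matching y values: none (0 points).
  x = 14: rhs = 12, matching y values: none (0 points).
  x = 15: rhs = 17, matching y values: 6, 13 (2 points).
  x = 16: rhs = 17, matching y values: 6, 13 (2 points).
  x = 17: rhs = 18, matching y values: none (0 points).
  x = 18: rhs = 7, matching y values: 8, 11 (2 points).
Total affine count: 25.
Full point count |E(F_19)| = 25 + 1 = 26.
Hasse bound: |26 − (19+1)| = |6| = 6 ≤ 2√19 ≈ 8.7178 ✓.


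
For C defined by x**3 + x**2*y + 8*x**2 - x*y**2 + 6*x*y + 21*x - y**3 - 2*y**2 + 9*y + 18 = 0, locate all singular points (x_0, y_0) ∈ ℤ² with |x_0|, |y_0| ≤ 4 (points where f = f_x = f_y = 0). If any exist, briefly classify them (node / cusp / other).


Singular points: {(-3, 0)}; classification: node.

Compute partial derivatives:
  f_x = 3*x**2 + 2*x*y + 16*x - y**2 + 6*y + 21.
  f_y = x**2 - 2*x*y + 6*x - 3*y**2 - 4*y + 9.
Scan x_0 ∈ {−4, ..., 4}. For each x_0, f_y(x_0, y) is a polynomial in y; find its integer roots y ∈ {−4, ..., 4}, then test f_x and f at those candidates.
  x = -4: f_y(-4, y) = -3*y**2 + 4*y + 1; no integer root y with |y| ≤ 4.
  x = -3: f_y(-3, y) = -3*y**2 + 2*y; vanishes at y ∈ {0}. (-3, 0): f_x = 0, f = 0 — SINGULAR.
  x = -2: f_y(-2, y) = 1 - 3*y**2; no integer root y with |y| ≤ 4.
  x = -1: f_y(-1, y) = -3*y**2 - 2*y + 4; no integer root y with |y| ≤ 4.
  x = 0: f_y(0, y) = -3*y**2 - 4*y + 9; no integer root y with |y| ≤ 4.
  x = 1: f_y(1, y) = -3*y**2 - 6*y + 16; no integer root y with |y| ≤ 4.
  x = 2: f_y(2, y) = -3*y**2 - 8*y + 25; no integer root y with |y| ≤ 4.
  x = 3: f_y(3, y) = -3*y**2 - 10*y + 36; no integer root y with |y| ≤ 4.
  x = 4: f_y(4, y) = -3*y**2 - 12*y + 49; no integer root y with |y| ≤ 4.
Only singular point on the grid: (-3, 0).
Classify: substitute x = -3 + u, y = 0 + v and expand: f = u**3 + u**2*v - u**2 - u*v**2 - v**3 + v**2.
No constant or linear terms (consistent with a singular point). Quadratic part: -u**2 + v**2. Cubic part: u**3 + u**2*v - u*v**2 - v**3.
The quadratic part v**2 - u**2 = (v − u)(v + u) splits into two distinct linear factors, so there are two distinct tangent lines y − 0 = ±(x − -3) — this is a node (ordinary double point).
Classification: node.


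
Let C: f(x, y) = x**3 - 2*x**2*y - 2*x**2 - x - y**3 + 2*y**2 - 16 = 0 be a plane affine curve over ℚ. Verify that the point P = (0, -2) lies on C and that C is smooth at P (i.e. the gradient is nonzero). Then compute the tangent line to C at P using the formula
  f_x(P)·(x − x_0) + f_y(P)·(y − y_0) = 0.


Tangent line at P: -x - 20*y - 40 = 0.

Step 1: f(0, -2) = 0, so P lies on C.
Step 2: partial derivatives
  f_x(x, y) = 3*x**2 - 4*x*y - 4*x - 1, f_y(x, y) = -2*x**2 - 3*y**2 + 4*y.
  f_x(P) = -1, f_y(P) = -20 (gradient nonzero, so P is smooth).
Step 3: tangent line at P: -1·(x − 0) + -20·(y − -2) = 0.
Expanding: -x - 20*y - 40 = 0.


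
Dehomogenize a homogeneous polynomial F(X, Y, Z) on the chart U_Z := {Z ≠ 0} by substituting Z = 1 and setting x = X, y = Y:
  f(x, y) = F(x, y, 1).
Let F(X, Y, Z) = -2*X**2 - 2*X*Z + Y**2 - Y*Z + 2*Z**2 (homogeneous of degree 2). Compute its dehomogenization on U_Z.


f(x, y) = -2*x**2 - 2*x + y**2 - y + 2

On U_Z we set Z = 1. Each monomial c·X^i·Y^j·Z^k in F becomes c·x^i·y^j·1^k = c·x^i·y^j.
Substituting Z = 1: F(X, Y, 1) = -2*x**2 - 2*x + y**2 - y + 2.
Note: deg(f) ≤ deg(F) = 2; strict inequality happens when F is divisible by Z (lost terms).


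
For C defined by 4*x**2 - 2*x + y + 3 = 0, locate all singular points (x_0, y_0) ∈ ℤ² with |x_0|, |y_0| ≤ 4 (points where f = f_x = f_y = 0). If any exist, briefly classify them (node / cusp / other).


No singular points in the scanned grid; C is smooth there.

Compute partial derivatives:
  f_x = 8*x - 2.
  f_y = 1.
f_y = 1 is a nonzero constant, so f_y never vanishes: no point (x, y) can satisfy f = f_x = f_y = 0. In particular no (x, y) ∈ {−4, ..., 4}² is singular; the curve is smooth.


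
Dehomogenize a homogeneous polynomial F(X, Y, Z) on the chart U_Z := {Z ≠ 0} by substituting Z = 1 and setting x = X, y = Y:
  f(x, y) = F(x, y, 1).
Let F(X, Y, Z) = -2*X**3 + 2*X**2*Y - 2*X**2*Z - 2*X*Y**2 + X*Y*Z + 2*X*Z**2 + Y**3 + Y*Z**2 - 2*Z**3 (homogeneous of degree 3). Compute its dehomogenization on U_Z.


f(x, y) = -2*x**3 + 2*x**2*y - 2*x**2 - 2*x*y**2 + x*y + 2*x + y**3 + y - 2

On U_Z we set Z = 1. Each monomial c·X^i·Y^j·Z^k in F becomes c·x^i·y^j·1^k = c·x^i·y^j.
Substituting Z = 1: F(X, Y, 1) = -2*x**3 + 2*x**2*y - 2*x**2 - 2*x*y**2 + x*y + 2*x + y**3 + y - 2.
Note: deg(f) ≤ deg(F) = 3; strict inequality happens when F is divisible by Z (lost terms).


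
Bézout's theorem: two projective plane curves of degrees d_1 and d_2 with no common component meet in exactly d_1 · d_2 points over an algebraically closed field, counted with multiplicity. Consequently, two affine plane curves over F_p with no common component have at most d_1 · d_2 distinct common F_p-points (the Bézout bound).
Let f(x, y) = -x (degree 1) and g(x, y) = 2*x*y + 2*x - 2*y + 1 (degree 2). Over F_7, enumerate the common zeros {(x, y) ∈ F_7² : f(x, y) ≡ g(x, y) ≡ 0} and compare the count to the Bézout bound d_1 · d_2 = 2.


Common zeros: {(0, 4)}; count = 1; Bézout bound = 2.

deg(f) = 1, deg(g) = 2, so Bézout bound = 2.
Scan x ∈ F_7. For each x, list the y ∈ F_7 with f(x, y) ≡ 0 and those with g(x, y) ≡ 0 (mod 7); the common zeros in that column are the intersection.
  x = 0: f ≡ 0 at y ∈ {0, 1, 2, 3, 4, 5, 6}; g ≡ 0 at y ∈ {4}; common: {4}.
  x = 1: f ≡ 0 at y ∈ ∅; g ≡ 0 at y ∈ ∅; common: ∅.
  x = 2: f ≡ 0 at y ∈ ∅; g ≡ 0 at y ∈ {1}; common: ∅.
  x = 3: f ≡ 0 at y ∈ ∅; g ≡ 0 at y ∈ {0}; common: ∅.
  x = 4: f ≡ 0 at y ∈ ∅; g ≡ 0 at y ∈ {2}; common: ∅.
  x = 5: f ≡ 0 at y ∈ ∅; g ≡ 0 at y ∈ {3}; common: ∅.
  x = 6: f ≡ 0 at y ∈ ∅; g ≡ 0 at y ∈ {5}; common: ∅.
Collecting: common zeros = {(0, 4)}, so the count is 1.
Comparison with the Bézout bound: 1 ≤ 2 = deg(f)·deg(g), as expected for curves with no common component (the affine F_7-count falls short of the bound because intersections may lie at infinity, over extension fields, or carry multiplicity).


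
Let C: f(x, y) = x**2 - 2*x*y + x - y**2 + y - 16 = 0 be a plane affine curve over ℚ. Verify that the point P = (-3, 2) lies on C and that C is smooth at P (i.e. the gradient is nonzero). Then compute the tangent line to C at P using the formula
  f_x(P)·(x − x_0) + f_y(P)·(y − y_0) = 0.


Tangent line at P: -9*x + 3*y - 33 = 0.

Step 1: f(-3, 2) = 0, so P lies on C.
Step 2: partial derivatives
  f_x(x, y) = 2*x - 2*y + 1, f_y(x, y) = -2*x - 2*y + 1.
  f_x(P) = -9, f_y(P) = 3 (gradient nonzero, so P is smooth).
Step 3: tangent line at P: -9·(x − -3) + 3·(y − 2) = 0.
Expanding: -9*x + 3*y - 33 = 0.


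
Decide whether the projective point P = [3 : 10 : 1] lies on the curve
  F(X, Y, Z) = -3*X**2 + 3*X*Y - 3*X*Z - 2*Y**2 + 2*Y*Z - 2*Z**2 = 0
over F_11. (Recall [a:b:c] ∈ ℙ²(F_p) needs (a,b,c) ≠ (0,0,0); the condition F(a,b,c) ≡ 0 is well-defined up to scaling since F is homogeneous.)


F(3,10,1) ≡ 4 (mod 11); P is NOT on the curve.

Evaluate F(3, 10, 1) term-by-term (mod 11).
  -3*X**2 ↦ -3·9·1·1 = -27
  3*X*Y ↦ 3·3·10·1 = 90
  -3*X*Z ↦ -3·3·1·1 = -9
  -2*Y**2 ↦ -2·1·100·1 = -200
  2*Y*Z ↦ 2·1·10·1 = 20
  -2*Z**2 ↦ -2·1·1·1 = -2
Sum: F(3, 10, 1) = (-27) + (90) + (-9) + (-200) + (20) + (-2) = -128.
Reducing mod 11: -128 ≡ 4 (mod 11).
Since F(a, b, c) ≡ 4 ≠ 0 (mod 11), P does NOT lie on the curve.


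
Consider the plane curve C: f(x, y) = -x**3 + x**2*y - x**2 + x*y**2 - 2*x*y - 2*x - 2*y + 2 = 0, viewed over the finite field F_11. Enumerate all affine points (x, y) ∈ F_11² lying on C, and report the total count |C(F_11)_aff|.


Affine F_11-points: {(0, 1), (4, 5), (4, 10), (7, 3), (7, 8)}; count = 5.

For each of the 121 pairs (x, y) ∈ F_11², evaluate f(x, y) mod 11. Record the zeros.
  x = 0: [0↦2, 1↦0, 2↦9, 3↦7, 4↦5, 5↦3, 6↦1, 7↦10, 8↦8, 9↦6, 10↦4]  zeros at y ∈ {1}
  x = 1: [0↦9, 1↦7, 2↦7, 3↦9, 4↦2, 5↦8, 6↦5, 7↦4, 8↦5, 9↦8, 10↦2]  zeros at y ∈ ∅
  x = 2: [0↦8, 1↦8, 2↦1, 3↦9, 4↦10, 5↦4, 6↦2, 7↦4, 8↦10, 9↦9, 10↦1]  zeros at y ∈ ∅
  x = 3: [0↦4, 1↦8, 2↦7, 3↦1, 4↦1, 5↦7, 6↦8, 7↦4, 8↦6, 9↦3, 10↦6]  zeros at y ∈ ∅
  x = 4: [0↦2, 1↦1, 2↦8, 3↦1, 4↦2, 5↦0, 6↦6, 7↦9, 8↦9, 9↦6, 10↦0]  zeros at y ∈ {5, 10}
  x = 5: [0↦7, 1↦3, 2↦9, 3↦3, 4↦7, 5↦10, 6↦1, 7↦2, 8↦2, 9↦1, 10↦10]  zeros at y ∈ ∅
  x = 6: [0↦2, 1↦8, 2↦4, 3↦1, 4↦10, 5↦9, 6↦9, 7↦10, 8↦1, 9↦4, 10↦8]  zeros at y ∈ ∅
  x = 7: [0↦3, 1↦10, 2↦9, 3↦0, 4↦5, 5↦2, 6↦2, 7↦5, 8↦0, 9↦9, 10↦10]  zeros at y ∈ {3, 8}
  x = 8: [0↦4, 1↦3, 2↦7, 3↦5, 4↦8, 5↦5, 6↦7, 7↦3, 8↦4, 9↦10, 10↦10]  zeros at y ∈ ∅
  x = 9: [0↦10, 1↦3, 2↦3, 3↦10, 4↦2, 5↦1, 6↦7, 7↦9, 8↦7, 9↦1, 10↦2]  zeros at y ∈ ∅
  x = 10: [0↦4, 1↦4, 2↦2, 3↦9, 4↦3, 5↦6, 6↦7, 7↦6, 8↦3, 9↦9, 10↦2]  zeros at y ∈ ∅
Collecting zeros: affine points = {(0, 1), (4, 5), (4, 10), (7, 3), (7, 8)}.
Total count |C(F_11)_aff| = 5.


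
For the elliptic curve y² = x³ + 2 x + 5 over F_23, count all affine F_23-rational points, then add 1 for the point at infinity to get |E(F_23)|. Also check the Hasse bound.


Affine points = {(1, 10), (1, 13), (4, 10), (4, 13), (5, 5), (5, 18), (6, 7), (6, 16), (8, 2), (8, 21), (9, 4), (9, 19), (10, 6), (10, 17), (11, 1), (11, 22), (12, 3), (12, 20), (15, 11), (15, 12), (16, 4), (16, 19), (18, 10), (18, 13), (19, 5), (19, 18), (20, 8), (20, 15), (21, 4), (21, 19), (22, 5), (22, 18)}; affine count = 32; |E(F_23)| = 33.

Discriminant check: Δ ∝ 4a³ + 27b² = 4·2³ + 27·5² = 4·8 + 27·25 ≡ 17 (mod 23). Nonzero ⇒ E is nonsingular.
For each x ∈ F_23, compute rhs = x³ + 2·x + 5 mod 23, then count y ∈ F_23 with y² ≡ rhs.
  x = 0: rhs = 5, matching y values: none (0 points).
  x = 1: rhs = 8, matching y values: 10, 13 (2 points).
  x = 2: rhs = 17, matching y values: none (0 points).
  x = 3: rhs = 15, matching y values: none (0 points).
  x = 4: rhs = 8, matching y values: 10, 13 (2 points).
  x = 5: rhs = 2, matching y values: 5, 18 (2 points).
  x = 6: rhs = 3, matching y values: 7, 16 (2 points).
  x = 7: rhs = 17, matching y values: none (0 points).
  x = 8: rhs = 4, matching y values: 2, 21 (2 points).
  x = 9: rhs = 16, matching y values: 4, 19 (2 points).
  x = 10: rhs = 13, matching y values: 6, 17 (2 points).
  x = 11: rhs = 1, matching y values: 1, 22 (2 points).
  x = 12: rhs = 9, matching y values: 3, 20 (2 points).
  x = 13: rhs = 20, matching y values: none (0 points).
  x = 14: rhs = 17, matching y values: none (0 points).
  x = 15: rhs = 6, matching y values: 11, 12 (2 points).
  x = 16: rhs = 16, matching y values: 4, 19 (2 points).
  x = 17: rhs = 7, matching y values: none (0 points).
  x = 18: rhs = 8, matching y values: 10, 13 (2 points).
  x = 19: rhs = 2, matching y values: 5, 18 (2 points).
  x = 20: rhs = 18, matching y values: 8, 15 (2 points).
  x = 21: rhs = 16, matching y values: 4, 19 (2 points).
  x = 22: rhs = 2, matching y values: 5, 18 (2 points).
Total affine count: 32.
Full point count |E(F_23)| = 32 + 1 = 33.
Hasse bound: |33 − (23+1)| = |9| = 9 ≤ 2√23 ≈ 9.5917 ✓.


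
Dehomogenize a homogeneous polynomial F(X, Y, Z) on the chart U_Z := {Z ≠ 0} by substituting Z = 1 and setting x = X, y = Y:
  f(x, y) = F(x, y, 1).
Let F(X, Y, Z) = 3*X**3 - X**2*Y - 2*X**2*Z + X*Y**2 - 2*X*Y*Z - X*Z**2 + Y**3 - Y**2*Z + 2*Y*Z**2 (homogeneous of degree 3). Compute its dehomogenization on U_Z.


f(x, y) = 3*x**3 - x**2*y - 2*x**2 + x*y**2 - 2*x*y - x + y**3 - y**2 + 2*y

On U_Z we set Z = 1. Each monomial c·X^i·Y^j·Z^k in F becomes c·x^i·y^j·1^k = c·x^i·y^j.
Substituting Z = 1: F(X, Y, 1) = 3*x**3 - x**2*y - 2*x**2 + x*y**2 - 2*x*y - x + y**3 - y**2 + 2*y.
Note: deg(f) ≤ deg(F) = 3; strict inequality happens when F is divisible by Z (lost terms).


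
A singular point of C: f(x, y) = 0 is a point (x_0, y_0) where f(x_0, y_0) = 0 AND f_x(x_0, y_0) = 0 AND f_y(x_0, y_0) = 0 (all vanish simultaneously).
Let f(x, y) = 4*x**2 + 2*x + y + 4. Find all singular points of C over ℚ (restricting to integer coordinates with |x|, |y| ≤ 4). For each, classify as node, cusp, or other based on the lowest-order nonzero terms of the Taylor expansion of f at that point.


No singular points in the scanned grid; C is smooth there.

Compute partial derivatives:
  f_x = 8*x + 2.
  f_y = 1.
f_y = 1 is a nonzero constant, so f_y never vanishes: no point (x, y) can satisfy f = f_x = f_y = 0. In particular no (x, y) ∈ {−4, ..., 4}² is singular; the curve is smooth.


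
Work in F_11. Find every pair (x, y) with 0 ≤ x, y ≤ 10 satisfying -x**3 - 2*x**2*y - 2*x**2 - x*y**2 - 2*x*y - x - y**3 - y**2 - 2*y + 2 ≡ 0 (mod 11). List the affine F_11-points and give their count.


Affine F_11-points: {(1, 1), (2, 5), (3, 1), (3, 3), (5, 10), (6, 6), (7, 9)}; count = 7.

For each of the 121 pairs (x, y) ∈ F_11², evaluate f(x, y) mod 11. Record the zeros.
  x = 0: [0↦2, 1↦9, 2↦8, 3↦4, 4↦2, 5↦7, 6↦2, 7↦3, 8↦4, 9↦10, 10↦4]  zeros at y ∈ ∅
  x = 1: [0↦9, 1↦0, 2↦3, 3↦1, 4↦10, 5↦2, 6↦4, 7↦10, 8↦3, 9↦10, 10↦3]  zeros at y ∈ {1}
  x = 2: [0↦6, 1↦10, 2↦2, 3↦9, 4↦3, 5↦0, 6↦5, 7↦1, 8↦4, 9↦8, 10↦7]  zeros at y ∈ {5}
  x = 3: [0↦9, 1↦0, 2↦10, 3↦0, 4↦8, 5↦6, 6↦10, 7↦3, 8↦1, 9↦9, 10↦10]  zeros at y ∈ {1, 3}
  x = 4: [0↦1, 1↦8, 2↦10, 3↦1, 4↦8, 5↦3, 6↦2, 7↦10, 8↦10, 9↦7, 10↦6]  zeros at y ∈ ∅
  x = 5: [0↦9, 1↦6, 2↦7, 3↦6, 4↦8, 5↦7, 6↦8, 7↦5, 8↦3, 9↦7, 10↦0]  zeros at y ∈ {10}
  x = 6: [0↦5, 1↦10, 2↦6, 3↦9, 4↦2, 5↦1, 6↦0, 7↦4, 8↦7, 9↦3, 10↦8]  zeros at y ∈ {6}
  x = 7: [0↦5, 1↦3, 2↦1, 3↦4, 4↦6, 5↦1, 6↦5, 7↦1, 8↦5, 9↦0, 10↦2]  zeros at y ∈ {9}
  x = 8: [0↦3, 1↦1, 2↦8, 3↦7, 4↦3, 5↦1, 6↦6, 7↦1, 8↦2, 9↦3, 10↦9]  zeros at y ∈ ∅
  x = 9: [0↦4, 1↦9, 2↦10, 3↦1, 4↦9, 5↦6, 6↦8, 7↦9, 8↦3, 9↦6, 10↦1]  zeros at y ∈ ∅
  x = 10: [0↦2, 1↦10, 2↦1, 3↦2, 4↦7, 5↦10, 6↦5, 7↦8, 8↦2, 9↦3, 10↦5]  zeros at y ∈ ∅
Collecting zeros: affine points = {(1, 1), (2, 5), (3, 1), (3, 3), (5, 10), (6, 6), (7, 9)}.
Total count |C(F_11)_aff| = 7.


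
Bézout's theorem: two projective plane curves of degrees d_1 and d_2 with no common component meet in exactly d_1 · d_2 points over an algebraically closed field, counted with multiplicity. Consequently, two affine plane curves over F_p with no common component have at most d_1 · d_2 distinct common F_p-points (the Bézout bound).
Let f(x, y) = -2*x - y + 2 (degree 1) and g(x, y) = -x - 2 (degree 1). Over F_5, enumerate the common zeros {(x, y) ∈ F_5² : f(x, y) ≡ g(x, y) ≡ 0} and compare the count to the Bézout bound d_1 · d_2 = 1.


Common zeros: {(3, 1)}; count = 1; Bézout bound = 1.

deg(f) = 1, deg(g) = 1, so Bézout bound = 1.
Scan x ∈ F_5. For each x, list the y ∈ F_5 with f(x, y) ≡ 0 and those with g(x, y) ≡ 0 (mod 5); the common zeros in that column are the intersection.
  x = 0: f ≡ 0 at y ∈ {2}; g ≡ 0 at y ∈ ∅; common: ∅.
  x = 1: f ≡ 0 at y ∈ {0}; g ≡ 0 at y ∈ ∅; common: ∅.
  x = 2: f ≡ 0 at y ∈ {3}; g ≡ 0 at y ∈ ∅; common: ∅.
  x = 3: f ≡ 0 at y ∈ {1}; g ≡ 0 at y ∈ {0, 1, 2, 3, 4}; common: {1}.
  x = 4: f ≡ 0 at y ∈ {4}; g ≡ 0 at y ∈ ∅; common: ∅.
Collecting: common zeros = {(3, 1)}, so the count is 1.
Comparison with the Bézout bound: 1 ≤ 1 = deg(f)·deg(g), as expected for curves with no common component (the bound is attained).
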